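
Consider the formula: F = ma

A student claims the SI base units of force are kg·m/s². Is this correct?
Units of each symbol in F = ma:
  m (mass): kg
  a (acceleration): m/s²

Multiplying the contributions: [kg] · [m/s²]
Adding exponents of each base unit: kg: 1, m: 1, s: -2
SI base units of force: kg·m/s²

The claimed units kg·m/s² match the derived units, so the claim is correct.

Answer: Yes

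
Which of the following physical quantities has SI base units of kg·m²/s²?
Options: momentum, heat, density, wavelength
Checking the SI base units of each option:
  momentum (p = mv): kg·m/s  ✗
  heat (Q = mcΔT): kg·m²/s²  ✓ matches
  density (ρ = m/V): kg/m³  ✗
  wavelength (λ = v/f): m  ✗

Only heat has units kg·m²/s².

Answer: heat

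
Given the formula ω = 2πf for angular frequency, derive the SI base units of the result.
Units of each symbol in ω = 2πf:
  f (frequency): 1/s
  The factor 2π is dimensionless.

Multiplying the contributions: [1/s]
Adding exponents of each base unit: s: -1
SI base units of angular frequency: 1/s

Answer: 1/s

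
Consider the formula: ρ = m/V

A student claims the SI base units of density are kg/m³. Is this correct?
Units of each symbol in ρ = m/V:
  m (mass): kg
  V (volume): m³  → in the denominator, contributes 1/m³

Multiplying the contributions: [kg] · [1/m³]
Adding exponents of each base unit: kg: 1, m: -3
SI base units of density: kg/m³

The claimed units kg/m³ match the derived units, so the claim is correct.

Answer: Yes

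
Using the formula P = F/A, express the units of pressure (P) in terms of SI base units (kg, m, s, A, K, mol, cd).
Units of each symbol in P = F/A:
  F (force): kg·m/s²
  A (area): m²  → in the denominator, contributes 1/m²

Multiplying the contributions: [kg·m/s²] · [1/m²]
Adding exponents of each base unit: kg: 1, m: -1, s: -2
SI base units of pressure: kg/(m·s²)

Answer: kg/(m·s²)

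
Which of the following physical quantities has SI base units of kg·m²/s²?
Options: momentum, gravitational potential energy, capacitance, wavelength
Checking the SI base units of each option:
  momentum (p = mv): kg·m/s  ✗
  gravitational potential energy (U = -GMm/r): kg·m²/s²  ✓ matches
  capacitance (C = Q/V): s⁴·A²/(kg·m²)  ✗
  wavelength (λ = v/f): m  ✗

Only gravitational potential energy has units kg·m²/s².

Answer: gravitational potential energy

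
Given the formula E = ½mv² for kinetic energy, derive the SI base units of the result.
Units of each symbol in E = ½mv²:
  m (mass): kg
  v (speed): m/s  → to the power 2, contributes m²/s²
  The factor ½ is dimensionless.

Multiplying the contributions: [kg] · [m²/s²]
Adding exponents of each base unit: kg: 1, m: 2, s: -2
SI base units of kinetic energy: kg·m²/s²

Answer: kg·m²/s²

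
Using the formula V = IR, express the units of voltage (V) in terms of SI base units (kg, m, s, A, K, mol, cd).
Units of each symbol in V = IR:
  I (current): A
  R (resistance, in ohms): kg·m²/(s³·A²)

Multiplying the contributions: [A] · [kg·m²/(s³·A²)]
Adding exponents of each base unit: kg: 1, m: 2, s: -3, A: -1
SI base units of voltage: kg·m²/(s³·A)

Answer: kg·m²/(s³·A)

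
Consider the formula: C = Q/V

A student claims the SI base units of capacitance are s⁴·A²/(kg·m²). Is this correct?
Units of each symbol in C = Q/V:
  Q (charge, in coulombs): s·A
  V (voltage, in volts): kg·m²/(s³·A)  → in the denominator, contributes s³·A/(kg·m²)

Multiplying the contributions: [s·A] · [s³·A/(kg·m²)]
Adding exponents of each base unit: kg: -1, m: -2, s: 4, A: 2
SI base units of capacitance: s⁴·A²/(kg·m²)

The claimed units s⁴·A²/(kg·m²) match the derived units, so the claim is correct.

Answer: Yes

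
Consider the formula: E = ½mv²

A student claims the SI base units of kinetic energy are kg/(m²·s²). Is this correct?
Units of each symbol in E = ½mv²:
  m (mass): kg
  v (speed): m/s  → to the power 2, contributes m²/s²
  The factor ½ is dimensionless.

Multiplying the contributions: [kg] · [m²/s²]
Adding exponents of each base unit: kg: 1, m: 2, s: -2
SI base units of kinetic energy: kg·m²/s²

The claimed units kg/(m²·s²) (exponents kg: 1, m: -2, s: -2) do not match the derived units kg·m²/s² (exponents kg: 1, m: 2, s: -2), so the claim is incorrect.

Answer: No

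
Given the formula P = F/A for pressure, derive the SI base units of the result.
Units of each symbol in P = F/A:
  F (force): kg·m/s²
  A (area): m²  → in the denominator, contributes 1/m²

Multiplying the contributions: [kg·m/s²] · [1/m²]
Adding exponents of each base unit: kg: 1, m: -1, s: -2
SI base units of pressure: kg/(m·s²)

Answer: kg/(m·s²)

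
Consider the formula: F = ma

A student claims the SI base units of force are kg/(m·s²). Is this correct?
Units of each symbol in F = ma:
  m (mass): kg
  a (acceleration): m/s²

Multiplying the contributions: [kg] · [m/s²]
Adding exponents of each base unit: kg: 1, m: 1, s: -2
SI base units of force: kg·m/s²

The claimed units kg/(m·s²) (exponents kg: 1, m: -1, s: -2) do not match the derived units kg·m/s² (exponents kg: 1, m: 1, s: -2), so the claim is incorrect.

Answer: No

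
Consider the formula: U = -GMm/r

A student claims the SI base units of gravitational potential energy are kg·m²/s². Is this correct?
Units of each symbol in U = -GMm/r:
  G (gravitational constant): m³/(kg·s²)
  M (mass): kg
  m (mass): kg
  r (distance): m  → in the denominator, contributes 1/m
  The minus sign does not affect the units.

Multiplying the contributions: [m³/(kg·s²)] · [kg] · [kg] · [1/m]
Adding exponents of each base unit: kg: 1, m: 2, s: -2
SI base units of gravitational potential energy: kg·m²/s²

The claimed units kg·m²/s² match the derived units, so the claim is correct.

Answer: Yes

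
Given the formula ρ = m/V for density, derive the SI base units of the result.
Units of each symbol in ρ = m/V:
  m (mass): kg
  V (volume): m³  → in the denominator, contributes 1/m³

Multiplying the contributions: [kg] · [1/m³]
Adding exponents of each base unit: kg: 1, m: -3
SI base units of density: kg/m³

Answer: kg/m³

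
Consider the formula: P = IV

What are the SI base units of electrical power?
Units of each symbol in P = IV:
  I (current): A
  V (voltage, in volts): kg·m²/(s³·A)

Multiplying the contributions: [A] · [kg·m²/(s³·A)]
Adding exponents of each base unit: kg: 1, m: 2, s: -3
SI base units of electrical power: kg·m²/s³

Answer: kg·m²/s³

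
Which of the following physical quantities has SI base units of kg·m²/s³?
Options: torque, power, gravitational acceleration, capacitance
Checking the SI base units of each option:
  torque (τ = Fr): kg·m²/s²  ✗
  power (P = W/t): kg·m²/s³  ✓ matches
  gravitational acceleration (g = GM/r²): m/s²  ✗
  capacitance (C = Q/V): s⁴·A²/(kg·m²)  ✗

Only power has units kg·m²/s³.

Answer: power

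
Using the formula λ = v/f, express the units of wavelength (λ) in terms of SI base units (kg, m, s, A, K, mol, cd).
Units of each symbol in λ = v/f:
  v (wave speed): m/s
  f (frequency): 1/s  → in the denominator, contributes s

Multiplying the contributions: [m/s] · [s]
Adding exponents of each base unit: m: 1
SI base units of wavelength: m

Answer: m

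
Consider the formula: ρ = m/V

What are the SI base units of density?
Units of each symbol in ρ = m/V:
  m (mass): kg
  V (volume): m³  → in the denominator, contributes 1/m³

Multiplying the contributions: [kg] · [1/m³]
Adding exponents of each base unit: kg: 1, m: -3
SI base units of density: kg/m³

Answer: kg/m³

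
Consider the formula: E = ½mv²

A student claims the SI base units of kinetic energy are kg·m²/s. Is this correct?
Units of each symbol in E = ½mv²:
  m (mass): kg
  v (speed): m/s  → to the power 2, contributes m²/s²
  The factor ½ is dimensionless.

Multiplying the contributions: [kg] · [m²/s²]
Adding exponents of each base unit: kg: 1, m: 2, s: -2
SI base units of kinetic energy: kg·m²/s²

The claimed units kg·m²/s (exponents kg: 1, m: 2, s: -1) do not match the derived units kg·m²/s² (exponents kg: 1, m: 2, s: -2), so the claim is incorrect.

Answer: No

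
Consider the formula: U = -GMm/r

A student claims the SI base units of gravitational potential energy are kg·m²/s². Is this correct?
Units of each symbol in U = -GMm/r:
  G (gravitational constant): m³/(kg·s²)
  M (mass): kg
  m (mass): kg
  r (distance): m  → in the denominator, contributes 1/m
  The minus sign does not affect the units.

Multiplying the contributions: [m³/(kg·s²)] · [kg] · [kg] · [1/m]
Adding exponents of each base unit: kg: 1, m: 2, s: -2
SI base units of gravitational potential energy: kg·m²/s²

The claimed units kg·m²/s² match the derived units, so the claim is correct.

Answer: Yes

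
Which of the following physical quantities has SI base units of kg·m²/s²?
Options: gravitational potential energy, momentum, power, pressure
Checking the SI base units of each option:
  gravitational potential energy (U = -GMm/r): kg·m²/s²  ✓ matches
  momentum (p = mv): kg·m/s  ✗
  power (P = W/t): kg·m²/s³  ✗
  pressure (P = F/A): kg/(m·s²)  ✗

Only gravitational potential energy has units kg·m²/s².

Answer: gravitational potential energy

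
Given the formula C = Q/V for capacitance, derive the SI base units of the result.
Units of each symbol in C = Q/V:
  Q (charge, in coulombs): s·A
  V (voltage, in volts): kg·m²/(s³·A)  → in the denominator, contributes s³·A/(kg·m²)

Multiplying the contributions: [s·A] · [s³·A/(kg·m²)]
Adding exponents of each base unit: kg: -1, m: -2, s: 4, A: 2
SI base units of capacitance: s⁴·A²/(kg·m²)

Answer: s⁴·A²/(kg·m²)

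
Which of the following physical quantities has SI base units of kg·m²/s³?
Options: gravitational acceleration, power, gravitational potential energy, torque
Checking the SI base units of each option:
  gravitational acceleration (g = GM/r²): m/s²  ✗
  power (P = W/t): kg·m²/s³  ✓ matches
  gravitational potential energy (U = -GMm/r): kg·m²/s²  ✗
  torque (τ = Fr): kg·m²/s²  ✗

Only power has units kg·m²/s³.

Answer: power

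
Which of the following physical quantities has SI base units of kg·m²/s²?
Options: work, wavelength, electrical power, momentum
Checking the SI base units of each option:
  work (W = Fd): kg·m²/s²  ✓ matches
  wavelength (λ = v/f): m  ✗
  electrical power (P = IV): kg·m²/s³  ✗
  momentum (p = mv): kg·m/s  ✗

Only work has units kg·m²/s².

Answer: work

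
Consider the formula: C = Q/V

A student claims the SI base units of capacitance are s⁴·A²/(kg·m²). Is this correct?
Units of each symbol in C = Q/V:
  Q (charge, in coulombs): s·A
  V (voltage, in volts): kg·m²/(s³·A)  → in the denominator, contributes s³·A/(kg·m²)

Multiplying the contributions: [s·A] · [s³·A/(kg·m²)]
Adding exponents of each base unit: kg: -1, m: -2, s: 4, A: 2
SI base units of capacitance: s⁴·A²/(kg·m²)

The claimed units s⁴·A²/(kg·m²) match the derived units, so the claim is correct.

Answer: Yes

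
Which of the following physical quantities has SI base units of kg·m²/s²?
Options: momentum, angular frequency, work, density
Checking the SI base units of each option:
  momentum (p = mv): kg·m/s  ✗
  angular frequency (ω = 2πf): 1/s  ✗
  work (W = Fd): kg·m²/s²  ✓ matches
  density (ρ = m/V): kg/m³  ✗

Only work has units kg·m²/s².

Answer: work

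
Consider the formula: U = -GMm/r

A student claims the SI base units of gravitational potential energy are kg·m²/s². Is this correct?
Units of each symbol in U = -GMm/r:
  G (gravitational constant): m³/(kg·s²)
  M (mass): kg
  m (mass): kg
  r (distance): m  → in the denominator, contributes 1/m
  The minus sign does not affect the units.

Multiplying the contributions: [m³/(kg·s²)] · [kg] · [kg] · [1/m]
Adding exponents of each base unit: kg: 1, m: 2, s: -2
SI base units of gravitational potential energy: kg·m²/s²

The claimed units kg·m²/s² match the derived units, so the claim is correct.

Answer: Yes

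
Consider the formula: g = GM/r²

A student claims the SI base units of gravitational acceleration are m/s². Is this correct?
Units of each symbol in g = GM/r²:
  G (gravitational constant): m³/(kg·s²)
  M (mass): kg
  r (distance): m  → to the power 2 in the denominator, contributes 1/m²

Multiplying the contributions: [m³/(kg·s²)] · [kg] · [1/m²]
Adding exponents of each base unit: m: 1, s: -2
SI base units of gravitational acceleration: m/s²

The claimed units m/s² match the derived units, so the claim is correct.

Answer: Yes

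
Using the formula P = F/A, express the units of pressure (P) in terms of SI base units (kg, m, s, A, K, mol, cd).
Units of each symbol in P = F/A:
  F (force): kg·m/s²
  A (area): m²  → in the denominator, contributes 1/m²

Multiplying the contributions: [kg·m/s²] · [1/m²]
Adding exponents of each base unit: kg: 1, m: -1, s: -2
SI base units of pressure: kg/(m·s²)

Answer: kg/(m·s²)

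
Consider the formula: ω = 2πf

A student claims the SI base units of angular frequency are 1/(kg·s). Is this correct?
Units of each symbol in ω = 2πf:
  f (frequency): 1/s
  The factor 2π is dimensionless.

Multiplying the contributions: [1/s]
Adding exponents of each base unit: s: -1
SI base units of angular frequency: 1/s

The claimed units 1/(kg·s) (exponents kg: -1, s: -1) do not match the derived units 1/s (exponents s: -1), so the claim is incorrect.

Answer: No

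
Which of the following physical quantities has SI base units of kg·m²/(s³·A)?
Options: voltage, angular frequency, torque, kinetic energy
Checking the SI base units of each option:
  voltage (V = IR): kg·m²/(s³·A)  ✓ matches
  angular frequency (ω = 2πf): 1/s  ✗
  torque (τ = Fr): kg·m²/s²  ✗
  kinetic energy (E = ½mv²): kg·m²/s²  ✗

Only voltage has units kg·m²/(s³·A).

Answer: voltage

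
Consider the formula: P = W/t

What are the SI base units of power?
Units of each symbol in P = W/t:
  W (work): kg·m²/s²
  t (time): s  → in the denominator, contributes 1/s

Multiplying the contributions: [kg·m²/s²] · [1/s]
Adding exponents of each base unit: kg: 1, m: 2, s: -3
SI base units of power: kg·m²/s³

Answer: kg·m²/s³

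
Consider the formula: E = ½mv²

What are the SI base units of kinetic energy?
Units of each symbol in E = ½mv²:
  m (mass): kg
  v (speed): m/s  → to the power 2, contributes m²/s²
  The factor ½ is dimensionless.

Multiplying the contributions: [kg] · [m²/s²]
Adding exponents of each base unit: kg: 1, m: 2, s: -2
SI base units of kinetic energy: kg·m²/s²

Answer: kg·m²/s²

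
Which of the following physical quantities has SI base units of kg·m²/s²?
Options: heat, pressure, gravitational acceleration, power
Checking the SI base units of each option:
  heat (Q = mcΔT): kg·m²/s²  ✓ matches
  pressure (P = F/A): kg/(m·s²)  ✗
  gravitational acceleration (g = GM/r²): m/s²  ✗
  power (P = W/t): kg·m²/s³  ✗

Only heat has units kg·m²/s².

Answer: heat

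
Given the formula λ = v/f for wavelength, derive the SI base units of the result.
Units of each symbol in λ = v/f:
  v (wave speed): m/s
  f (frequency): 1/s  → in the denominator, contributes s

Multiplying the contributions: [m/s] · [s]
Adding exponents of each base unit: m: 1
SI base units of wavelength: m

Answer: m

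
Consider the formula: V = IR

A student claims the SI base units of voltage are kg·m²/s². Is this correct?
Units of each symbol in V = IR:
  I (current): A
  R (resistance, in ohms): kg·m²/(s³·A²)

Multiplying the contributions: [A] · [kg·m²/(s³·A²)]
Adding exponents of each base unit: kg: 1, m: 2, s: -3, A: -1
SI base units of voltage: kg·m²/(s³·A)

The claimed units kg·m²/s² (exponents kg: 1, m: 2, s: -2) do not match the derived units kg·m²/(s³·A) (exponents kg: 1, m: 2, s: -3, A: -1), so the claim is incorrect.

Answer: No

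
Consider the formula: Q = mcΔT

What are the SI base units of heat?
Units of each symbol in Q = mcΔT:
  m (mass): kg
  c (specific heat capacity, in J/(kg·K)): m²/(s²·K)
  ΔT (temperature change): K

Multiplying the contributions: [kg] · [m²/(s²·K)] · [K]
Adding exponents of each base unit: kg: 1, m: 2, s: -2
SI base units of heat: kg·m²/s²

Answer: kg·m²/s²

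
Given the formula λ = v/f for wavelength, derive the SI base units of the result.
Units of each symbol in λ = v/f:
  v (wave speed): m/s
  f (frequency): 1/s  → in the denominator, contributes s

Multiplying the contributions: [m/s] · [s]
Adding exponents of each base unit: m: 1
SI base units of wavelength: m

Answer: m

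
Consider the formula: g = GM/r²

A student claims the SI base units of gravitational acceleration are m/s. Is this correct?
Units of each symbol in g = GM/r²:
  G (gravitational constant): m³/(kg·s²)
  M (mass): kg
  r (distance): m  → to the power 2 in the denominator, contributes 1/m²

Multiplying the contributions: [m³/(kg·s²)] · [kg] · [1/m²]
Adding exponents of each base unit: m: 1, s: -2
SI base units of gravitational acceleration: m/s²

The claimed units m/s (exponents m: 1, s: -1) do not match the derived units m/s² (exponents m: 1, s: -2), so the claim is incorrect.

Answer: No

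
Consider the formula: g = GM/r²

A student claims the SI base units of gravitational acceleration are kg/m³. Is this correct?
Units of each symbol in g = GM/r²:
  G (gravitational constant): m³/(kg·s²)
  M (mass): kg
  r (distance): m  → to the power 2 in the denominator, contributes 1/m²

Multiplying the contributions: [m³/(kg·s²)] · [kg] · [1/m²]
Adding exponents of each base unit: m: 1, s: -2
SI base units of gravitational acceleration: m/s²

The claimed units kg/m³ (exponents kg: 1, m: -3) do not match the derived units m/s² (exponents m: 1, s: -2), so the claim is incorrect.

Answer: No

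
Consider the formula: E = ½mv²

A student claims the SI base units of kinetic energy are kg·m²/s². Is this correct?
Units of each symbol in E = ½mv²:
  m (mass): kg
  v (speed): m/s  → to the power 2, contributes m²/s²
  The factor ½ is dimensionless.

Multiplying the contributions: [kg] · [m²/s²]
Adding exponents of each base unit: kg: 1, m: 2, s: -2
SI base units of kinetic energy: kg·m²/s²

The claimed units kg·m²/s² match the derived units, so the claim is correct.

Answer: Yes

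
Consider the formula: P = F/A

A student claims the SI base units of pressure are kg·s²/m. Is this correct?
Units of each symbol in P = F/A:
  F (force): kg·m/s²
  A (area): m²  → in the denominator, contributes 1/m²

Multiplying the contributions: [kg·m/s²] · [1/m²]
Adding exponents of each base unit: kg: 1, m: -1, s: -2
SI base units of pressure: kg/(m·s²)

The claimed units kg·s²/m (exponents kg: 1, m: -1, s: 2) do not match the derived units kg/(m·s²) (exponents kg: 1, m: -1, s: -2), so the claim is incorrect.

Answer: No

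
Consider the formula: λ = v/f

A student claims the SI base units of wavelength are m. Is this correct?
Units of each symbol in λ = v/f:
  v (wave speed): m/s
  f (frequency): 1/s  → in the denominator, contributes s

Multiplying the contributions: [m/s] · [s]
Adding exponents of each base unit: m: 1
SI base units of wavelength: m

The claimed units m match the derived units, so the claim is correct.

Answer: Yes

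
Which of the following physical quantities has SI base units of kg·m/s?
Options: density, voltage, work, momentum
Checking the SI base units of each option:
  density (ρ = m/V): kg/m³  ✗
  voltage (V = IR): kg·m²/(s³·A)  ✗
  work (W = Fd): kg·m²/s²  ✗
  momentum (p = mv): kg·m/s  ✓ matches

Only momentum has units kg·m/s.

Answer: momentum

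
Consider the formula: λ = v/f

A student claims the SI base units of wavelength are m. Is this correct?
Units of each symbol in λ = v/f:
  v (wave speed): m/s
  f (frequency): 1/s  → in the denominator, contributes s

Multiplying the contributions: [m/s] · [s]
Adding exponents of each base unit: m: 1
SI base units of wavelength: m

The claimed units m match the derived units, so the claim is correct.

Answer: Yes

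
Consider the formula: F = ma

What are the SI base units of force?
Units of each symbol in F = ma:
  m (mass): kg
  a (acceleration): m/s²

Multiplying the contributions: [kg] · [m/s²]
Adding exponents of each base unit: kg: 1, m: 1, s: -2
SI base units of force: kg·m/s²

Answer: kg·m/s²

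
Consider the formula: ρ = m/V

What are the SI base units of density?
Units of each symbol in ρ = m/V:
  m (mass): kg
  V (volume): m³  → in the denominator, contributes 1/m³

Multiplying the contributions: [kg] · [1/m³]
Adding exponents of each base unit: kg: 1, m: -3
SI base units of density: kg/m³

Answer: kg/m³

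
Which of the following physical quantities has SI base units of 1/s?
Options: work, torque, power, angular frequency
Checking the SI base units of each option:
  work (W = Fd): kg·m²/s²  ✗
  torque (τ = Fr): kg·m²/s²  ✗
  power (P = W/t): kg·m²/s³  ✗
  angular frequency (ω = 2πf): 1/s  ✓ matches

Only angular frequency has units 1/s.

Answer: angular frequency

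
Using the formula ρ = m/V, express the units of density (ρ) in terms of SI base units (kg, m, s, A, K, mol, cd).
Units of each symbol in ρ = m/V:
  m (mass): kg
  V (volume): m³  → in the denominator, contributes 1/m³

Multiplying the contributions: [kg] · [1/m³]
Adding exponents of each base unit: kg: 1, m: -3
SI base units of density: kg/m³

Answer: kg/m³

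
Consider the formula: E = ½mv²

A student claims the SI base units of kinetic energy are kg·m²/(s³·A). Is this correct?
Units of each symbol in E = ½mv²:
  m (mass): kg
  v (speed): m/s  → to the power 2, contributes m²/s²
  The factor ½ is dimensionless.

Multiplying the contributions: [kg] · [m²/s²]
Adding exponents of each base unit: kg: 1, m: 2, s: -2
SI base units of kinetic energy: kg·m²/s²

The claimed units kg·m²/(s³·A) (exponents kg: 1, m: 2, s: -3, A: -1) do not match the derived units kg·m²/s² (exponents kg: 1, m: 2, s: -2), so the claim is incorrect.

Answer: No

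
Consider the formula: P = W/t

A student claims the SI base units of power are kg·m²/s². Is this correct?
Units of each symbol in P = W/t:
  W (work): kg·m²/s²
  t (time): s  → in the denominator, contributes 1/s

Multiplying the contributions: [kg·m²/s²] · [1/s]
Adding exponents of each base unit: kg: 1, m: 2, s: -3
SI base units of power: kg·m²/s³

The claimed units kg·m²/s² (exponents kg: 1, m: 2, s: -2) do not match the derived units kg·m²/s³ (exponents kg: 1, m: 2, s: -3), so the claim is incorrect.

Answer: No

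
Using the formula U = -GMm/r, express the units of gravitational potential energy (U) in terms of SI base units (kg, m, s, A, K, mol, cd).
Units of each symbol in U = -GMm/r:
  G (gravitational constant): m³/(kg·s²)
  M (mass): kg
  m (mass): kg
  r (distance): m  → in the denominator, contributes 1/m
  The minus sign does not affect the units.

Multiplying the contributions: [m³/(kg·s²)] · [kg] · [kg] · [1/m]
Adding exponents of each base unit: kg: 1, m: 2, s: -2
SI base units of gravitational potential energy: kg·m²/s²

Answer: kg·m²/s²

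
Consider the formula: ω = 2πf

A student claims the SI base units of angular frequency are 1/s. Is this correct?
Units of each symbol in ω = 2πf:
  f (frequency): 1/s
  The factor 2π is dimensionless.

Multiplying the contributions: [1/s]
Adding exponents of each base unit: s: -1
SI base units of angular frequency: 1/s

The claimed units 1/s match the derived units, so the claim is correct.

Answer: Yes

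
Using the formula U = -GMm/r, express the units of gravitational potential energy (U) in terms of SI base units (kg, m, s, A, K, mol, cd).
Units of each symbol in U = -GMm/r:
  G (gravitational constant): m³/(kg·s²)
  M (mass): kg
  m (mass): kg
  r (distance): m  → in the denominator, contributes 1/m
  The minus sign does not affect the units.

Multiplying the contributions: [m³/(kg·s²)] · [kg] · [kg] · [1/m]
Adding exponents of each base unit: kg: 1, m: 2, s: -2
SI base units of gravitational potential energy: kg·m²/s²

Answer: kg·m²/s²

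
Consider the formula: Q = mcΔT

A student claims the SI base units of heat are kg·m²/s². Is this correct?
Units of each symbol in Q = mcΔT:
  m (mass): kg
  c (specific heat capacity, in J/(kg·K)): m²/(s²·K)
  ΔT (temperature change): K

Multiplying the contributions: [kg] · [m²/(s²·K)] · [K]
Adding exponents of each base unit: kg: 1, m: 2, s: -2
SI base units of heat: kg·m²/s²

The claimed units kg·m²/s² match the derived units, so the claim is correct.

Answer: Yes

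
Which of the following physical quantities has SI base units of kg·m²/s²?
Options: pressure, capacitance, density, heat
Checking the SI base units of each option:
  pressure (P = F/A): kg/(m·s²)  ✗
  capacitance (C = Q/V): s⁴·A²/(kg·m²)  ✗
  density (ρ = m/V): kg/m³  ✗
  heat (Q = mcΔT): kg·m²/s²  ✓ matches

Only heat has units kg·m²/s².

Answer: heat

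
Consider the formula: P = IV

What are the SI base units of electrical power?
Units of each symbol in P = IV:
  I (current): A
  V (voltage, in volts): kg·m²/(s³·A)

Multiplying the contributions: [A] · [kg·m²/(s³·A)]
Adding exponents of each base unit: kg: 1, m: 2, s: -3
SI base units of electrical power: kg·m²/s³

Answer: kg·m²/s³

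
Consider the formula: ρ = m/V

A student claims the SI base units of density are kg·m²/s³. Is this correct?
Units of each symbol in ρ = m/V:
  m (mass): kg
  V (volume): m³  → in the denominator, contributes 1/m³

Multiplying the contributions: [kg] · [1/m³]
Adding exponents of each base unit: kg: 1, m: -3
SI base units of density: kg/m³

The claimed units kg·m²/s³ (exponents kg: 1, m: 2, s: -3) do not match the derived units kg/m³ (exponents kg: 1, m: -3), so the claim is incorrect.

Answer: No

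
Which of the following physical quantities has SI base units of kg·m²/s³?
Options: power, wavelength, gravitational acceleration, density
Checking the SI base units of each option:
  power (P = W/t): kg·m²/s³  ✓ matches
  wavelength (λ = v/f): m  ✗
  gravitational acceleration (g = GM/r²): m/s²  ✗
  density (ρ = m/V): kg/m³  ✗

Only power has units kg·m²/s³.

Answer: power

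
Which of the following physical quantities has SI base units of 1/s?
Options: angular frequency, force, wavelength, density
Checking the SI base units of each option:
  angular frequency (ω = 2πf): 1/s  ✓ matches
  force (F = ma): kg·m/s²  ✗
  wavelength (λ = v/f): m  ✗
  density (ρ = m/V): kg/m³  ✗

Only angular frequency has units 1/s.

Answer: angular frequency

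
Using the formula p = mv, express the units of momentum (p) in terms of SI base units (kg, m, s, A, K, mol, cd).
Units of each symbol in p = mv:
  m (mass): kg
  v (velocity): m/s

Multiplying the contributions: [kg] · [m/s]
Adding exponents of each base unit: kg: 1, m: 1, s: -1
SI base units of momentum: kg·m/s

Answer: kg·m/s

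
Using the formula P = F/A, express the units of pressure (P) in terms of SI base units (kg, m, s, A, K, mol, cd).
Units of each symbol in P = F/A:
  F (force): kg·m/s²
  A (area): m²  → in the denominator, contributes 1/m²

Multiplying the contributions: [kg·m/s²] · [1/m²]
Adding exponents of each base unit: kg: 1, m: -1, s: -2
SI base units of pressure: kg/(m·s²)

Answer: kg/(m·s²)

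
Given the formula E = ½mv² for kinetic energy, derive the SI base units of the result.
Units of each symbol in E = ½mv²:
  m (mass): kg
  v (speed): m/s  → to the power 2, contributes m²/s²
  The factor ½ is dimensionless.

Multiplying the contributions: [kg] · [m²/s²]
Adding exponents of each base unit: kg: 1, m: 2, s: -2
SI base units of kinetic energy: kg·m²/s²

Answer: kg·m²/s²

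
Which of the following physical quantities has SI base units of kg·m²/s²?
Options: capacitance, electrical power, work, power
Checking the SI base units of each option:
  capacitance (C = Q/V): s⁴·A²/(kg·m²)  ✗
  electrical power (P = IV): kg·m²/s³  ✗
  work (W = Fd): kg·m²/s²  ✓ matches
  power (P = W/t): kg·m²/s³  ✗

Only work has units kg·m²/s².

Answer: work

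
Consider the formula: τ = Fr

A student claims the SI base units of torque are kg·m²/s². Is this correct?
Units of each symbol in τ = Fr:
  F (force): kg·m/s²
  r (lever arm): m

Multiplying the contributions: [kg·m/s²] · [m]
Adding exponents of each base unit: kg: 1, m: 2, s: -2
SI base units of torque: kg·m²/s²

The claimed units kg·m²/s² match the derived units, so the claim is correct.

Answer: Yes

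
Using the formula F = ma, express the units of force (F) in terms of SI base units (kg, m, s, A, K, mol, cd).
Units of each symbol in F = ma:
  m (mass): kg
  a (acceleration): m/s²

Multiplying the contributions: [kg] · [m/s²]
Adding exponents of each base unit: kg: 1, m: 1, s: -2
SI base units of force: kg·m/s²

Answer: kg·m/s²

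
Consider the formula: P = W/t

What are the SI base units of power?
Units of each symbol in P = W/t:
  W (work): kg·m²/s²
  t (time): s  → in the denominator, contributes 1/s

Multiplying the contributions: [kg·m²/s²] · [1/s]
Adding exponents of each base unit: kg: 1, m: 2, s: -3
SI base units of power: kg·m²/s³

Answer: kg·m²/s³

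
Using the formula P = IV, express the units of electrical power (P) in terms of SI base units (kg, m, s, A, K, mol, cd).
Units of each symbol in P = IV:
  I (current): A
  V (voltage, in volts): kg·m²/(s³·A)

Multiplying the contributions: [A] · [kg·m²/(s³·A)]
Adding exponents of each base unit: kg: 1, m: 2, s: -3
SI base units of electrical power: kg·m²/s³

Answer: kg·m²/s³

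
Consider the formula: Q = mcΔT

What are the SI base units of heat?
Units of each symbol in Q = mcΔT:
  m (mass): kg
  c (specific heat capacity, in J/(kg·K)): m²/(s²·K)
  ΔT (temperature change): K

Multiplying the contributions: [kg] · [m²/(s²·K)] · [K]
Adding exponents of each base unit: kg: 1, m: 2, s: -2
SI base units of heat: kg·m²/s²

Answer: kg·m²/s²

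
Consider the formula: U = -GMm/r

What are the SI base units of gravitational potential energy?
Units of each symbol in U = -GMm/r:
  G (gravitational constant): m³/(kg·s²)
  M (mass): kg
  m (mass): kg
  r (distance): m  → in the denominator, contributes 1/m
  The minus sign does not affect the units.

Multiplying the contributions: [m³/(kg·s²)] · [kg] · [kg] · [1/m]
Adding exponents of each base unit: kg: 1, m: 2, s: -2
SI base units of gravitational potential energy: kg·m²/s²

Answer: kg·m²/s²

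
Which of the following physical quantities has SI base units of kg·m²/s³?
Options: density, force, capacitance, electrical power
Checking the SI base units of each option:
  density (ρ = m/V): kg/m³  ✗
  force (F = ma): kg·m/s²  ✗
  capacitance (C = Q/V): s⁴·A²/(kg·m²)  ✗
  electrical power (P = IV): kg·m²/s³  ✓ matches

Only electrical power has units kg·m²/s³.

Answer: electrical power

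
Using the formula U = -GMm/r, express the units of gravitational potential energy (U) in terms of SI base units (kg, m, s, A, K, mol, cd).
Units of each symbol in U = -GMm/r:
  G (gravitational constant): m³/(kg·s²)
  M (mass): kg
  m (mass): kg
  r (distance): m  → in the denominator, contributes 1/m
  The minus sign does not affect the units.

Multiplying the contributions: [m³/(kg·s²)] · [kg] · [kg] · [1/m]
Adding exponents of each base unit: kg: 1, m: 2, s: -2
SI base units of gravitational potential energy: kg·m²/s²

Answer: kg·m²/s²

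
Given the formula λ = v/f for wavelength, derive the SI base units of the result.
Units of each symbol in λ = v/f:
  v (wave speed): m/s
  f (frequency): 1/s  → in the denominator, contributes s

Multiplying the contributions: [m/s] · [s]
Adding exponents of each base unit: m: 1
SI base units of wavelength: m

Answer: m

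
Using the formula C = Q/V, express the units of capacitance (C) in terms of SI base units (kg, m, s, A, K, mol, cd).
Units of each symbol in C = Q/V:
  Q (charge, in coulombs): s·A
  V (voltage, in volts): kg·m²/(s³·A)  → in the denominator, contributes s³·A/(kg·m²)

Multiplying the contributions: [s·A] · [s³·A/(kg·m²)]
Adding exponents of each base unit: kg: -1, m: -2, s: 4, A: 2
SI base units of capacitance: s⁴·A²/(kg·m²)

Answer: s⁴·A²/(kg·m²)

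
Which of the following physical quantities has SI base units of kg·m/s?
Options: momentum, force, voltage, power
Checking the SI base units of each option:
  momentum (p = mv): kg·m/s  ✓ matches
  force (F = ma): kg·m/s²  ✗
  voltage (V = IR): kg·m²/(s³·A)  ✗
  power (P = W/t): kg·m²/s³  ✗

Only momentum has units kg·m/s.

Answer: momentum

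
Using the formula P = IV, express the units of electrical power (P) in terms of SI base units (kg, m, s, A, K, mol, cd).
Units of each symbol in P = IV:
  I (current): A
  V (voltage, in volts): kg·m²/(s³·A)

Multiplying the contributions: [A] · [kg·m²/(s³·A)]
Adding exponents of each base unit: kg: 1, m: 2, s: -3
SI base units of electrical power: kg·m²/s³

Answer: kg·m²/s³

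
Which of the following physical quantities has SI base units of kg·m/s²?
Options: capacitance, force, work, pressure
Checking the SI base units of each option:
  capacitance (C = Q/V): s⁴·A²/(kg·m²)  ✗
  force (F = ma): kg·m/s²  ✓ matches
  work (W = Fd): kg·m²/s²  ✗
  pressure (P = F/A): kg/(m·s²)  ✗

Only force has units kg·m/s².

Answer: force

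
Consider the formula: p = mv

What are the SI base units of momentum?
Units of each symbol in p = mv:
  m (mass): kg
  v (velocity): m/s

Multiplying the contributions: [kg] · [m/s]
Adding exponents of each base unit: kg: 1, m: 1, s: -1
SI base units of momentum: kg·m/s

Answer: kg·m/s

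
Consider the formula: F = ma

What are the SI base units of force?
Units of each symbol in F = ma:
  m (mass): kg
  a (acceleration): m/s²

Multiplying the contributions: [kg] · [m/s²]
Adding exponents of each base unit: kg: 1, m: 1, s: -2
SI base units of force: kg·m/s²

Answer: kg·m/s²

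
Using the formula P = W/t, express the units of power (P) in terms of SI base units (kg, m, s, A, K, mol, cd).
Units of each symbol in P = W/t:
  W (work): kg·m²/s²
  t (time): s  → in the denominator, contributes 1/s

Multiplying the contributions: [kg·m²/s²] · [1/s]
Adding exponents of each base unit: kg: 1, m: 2, s: -3
SI base units of power: kg·m²/s³

Answer: kg·m²/s³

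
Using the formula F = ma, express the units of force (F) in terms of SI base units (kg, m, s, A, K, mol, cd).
Units of each symbol in F = ma:
  m (mass): kg
  a (acceleration): m/s²

Multiplying the contributions: [kg] · [m/s²]
Adding exponents of each base unit: kg: 1, m: 1, s: -2
SI base units of force: kg·m/s²

Answer: kg·m/s²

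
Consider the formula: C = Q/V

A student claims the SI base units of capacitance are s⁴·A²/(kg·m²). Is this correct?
Units of each symbol in C = Q/V:
  Q (charge, in coulombs): s·A
  V (voltage, in volts): kg·m²/(s³·A)  → in the denominator, contributes s³·A/(kg·m²)

Multiplying the contributions: [s·A] · [s³·A/(kg·m²)]
Adding exponents of each base unit: kg: -1, m: -2, s: 4, A: 2
SI base units of capacitance: s⁴·A²/(kg·m²)

The claimed units s⁴·A²/(kg·m²) match the derived units, so the claim is correct.

Answer: Yes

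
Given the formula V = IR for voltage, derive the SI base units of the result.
Units of each symbol in V = IR:
  I (current): A
  R (resistance, in ohms): kg·m²/(s³·A²)

Multiplying the contributions: [A] · [kg·m²/(s³·A²)]
Adding exponents of each base unit: kg: 1, m: 2, s: -3, A: -1
SI base units of voltage: kg·m²/(s³·A)

Answer: kg·m²/(s³·A)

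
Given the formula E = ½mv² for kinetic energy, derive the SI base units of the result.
Units of each symbol in E = ½mv²:
  m (mass): kg
  v (speed): m/s  → to the power 2, contributes m²/s²
  The factor ½ is dimensionless.

Multiplying the contributions: [kg] · [m²/s²]
Adding exponents of each base unit: kg: 1, m: 2, s: -2
SI base units of kinetic energy: kg·m²/s²

Answer: kg·m²/s²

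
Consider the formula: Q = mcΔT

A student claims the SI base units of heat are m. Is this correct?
Units of each symbol in Q = mcΔT:
  m (mass): kg
  c (specific heat capacity, in J/(kg·K)): m²/(s²·K)
  ΔT (temperature change): K

Multiplying the contributions: [kg] · [m²/(s²·K)] · [K]
Adding exponents of each base unit: kg: 1, m: 2, s: -2
SI base units of heat: kg·m²/s²

The claimed units m (exponents m: 1) do not match the derived units kg·m²/s² (exponents kg: 1, m: 2, s: -2), so the claim is incorrect.

Answer: No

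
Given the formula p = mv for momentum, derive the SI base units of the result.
Units of each symbol in p = mv:
  m (mass): kg
  v (velocity): m/s

Multiplying the contributions: [kg] · [m/s]
Adding exponents of each base unit: kg: 1, m: 1, s: -1
SI base units of momentum: kg·m/s

Answer: kg·m/s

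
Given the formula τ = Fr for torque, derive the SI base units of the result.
Units of each symbol in τ = Fr:
  F (force): kg·m/s²
  r (lever arm): m

Multiplying the contributions: [kg·m/s²] · [m]
Adding exponents of each base unit: kg: 1, m: 2, s: -2
SI base units of torque: kg·m²/s²

Answer: kg·m²/s²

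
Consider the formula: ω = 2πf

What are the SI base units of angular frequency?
Units of each symbol in ω = 2πf:
  f (frequency): 1/s
  The factor 2π is dimensionless.

Multiplying the contributions: [1/s]
Adding exponents of each base unit: s: -1
SI base units of angular frequency: 1/s

Answer: 1/s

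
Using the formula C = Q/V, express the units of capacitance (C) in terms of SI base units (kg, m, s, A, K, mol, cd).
Units of each symbol in C = Q/V:
  Q (charge, in coulombs): s·A
  V (voltage, in volts): kg·m²/(s³·A)  → in the denominator, contributes s³·A/(kg·m²)

Multiplying the contributions: [s·A] · [s³·A/(kg·m²)]
Adding exponents of each base unit: kg: -1, m: -2, s: 4, A: 2
SI base units of capacitance: s⁴·A²/(kg·m²)

Answer: s⁴·A²/(kg·m²)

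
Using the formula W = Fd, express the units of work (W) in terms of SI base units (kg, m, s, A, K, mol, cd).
Units of each symbol in W = Fd:
  F (force): kg·m/s²
  d (displacement): m

Multiplying the contributions: [kg·m/s²] · [m]
Adding exponents of each base unit: kg: 1, m: 2, s: -2
SI base units of work: kg·m²/s²

Answer: kg·m²/s²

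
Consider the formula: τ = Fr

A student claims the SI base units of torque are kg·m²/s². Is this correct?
Units of each symbol in τ = Fr:
  F (force): kg·m/s²
  r (lever arm): m

Multiplying the contributions: [kg·m/s²] · [m]
Adding exponents of each base unit: kg: 1, m: 2, s: -2
SI base units of torque: kg·m²/s²

The claimed units kg·m²/s² match the derived units, so the claim is correct.

Answer: Yes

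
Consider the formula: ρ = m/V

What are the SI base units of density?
Units of each symbol in ρ = m/V:
  m (mass): kg
  V (volume): m³  → in the denominator, contributes 1/m³

Multiplying the contributions: [kg] · [1/m³]
Adding exponents of each base unit: kg: 1, m: -3
SI base units of density: kg/m³

Answer: kg/m³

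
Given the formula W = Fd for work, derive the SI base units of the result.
Units of each symbol in W = Fd:
  F (force): kg·m/s²
  d (displacement): m

Multiplying the contributions: [kg·m/s²] · [m]
Adding exponents of each base unit: kg: 1, m: 2, s: -2
SI base units of work: kg·m²/s²

Answer: kg·m²/s²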